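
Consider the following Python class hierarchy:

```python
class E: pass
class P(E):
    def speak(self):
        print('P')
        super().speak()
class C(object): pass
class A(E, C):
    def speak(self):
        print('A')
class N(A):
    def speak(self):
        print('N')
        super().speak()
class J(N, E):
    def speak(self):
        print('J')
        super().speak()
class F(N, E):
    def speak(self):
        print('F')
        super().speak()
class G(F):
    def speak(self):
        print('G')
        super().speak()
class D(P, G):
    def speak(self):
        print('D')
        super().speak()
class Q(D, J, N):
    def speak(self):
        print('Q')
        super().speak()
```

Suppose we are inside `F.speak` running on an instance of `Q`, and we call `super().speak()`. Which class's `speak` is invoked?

L[Q] = Q + merge(L[D], L[J], L[N], [D J N])
  take D:  [D P G F N A E C object] + [J N A E C object] + [N A E C object] + [D J N]
  take P:  [P G F N A E C object] + [J N A E C object] + [N A E C object] + [J N]
  take G:  [G F N A E C object] + [J N A E C object] + [N A E C object] + [J N]
  take F:  [F N A E C object] + [J N A E C object] + [N A E C object] + [J N]
  take J:  [N A E C object] + [J N A E C object] + [N A E C object] + [J N]
  take N:  [N A E C object] + [N A E C object] + [N A E C object] + [N]
  take A:  [A E C object] + [A E C object] + [A E C object]
  take E:  [E C object] + [E C object] + [E C object]
  take C:  [C object] + [C object] + [C object]
  take object:  [object] + [object] + [object]
MRO: Q D P G F J N A E C object
super() in F.speak on a Q instance goes to the class after F in Q's MRO: J.

J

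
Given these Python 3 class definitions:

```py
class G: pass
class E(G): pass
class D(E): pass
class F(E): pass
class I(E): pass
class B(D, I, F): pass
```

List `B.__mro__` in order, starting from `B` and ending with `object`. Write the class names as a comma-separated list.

L[B] = B + merge(L[D], L[I], L[F], [D I F])
  take D:  [D E G object] + [I E G object] + [F E G object] + [D I F]
  take I:  [E G object] + [I E G object] + [F E G object] + [I F]
  take F:  [E G object] + [E G object] + [F E G object] + [F]
  take E:  [E G object] + [E G object] + [E G object]
  take G:  [G object] + [G object] + [G object]
  take object:  [object] + [object] + [object]

B, D, I, F, E, G, object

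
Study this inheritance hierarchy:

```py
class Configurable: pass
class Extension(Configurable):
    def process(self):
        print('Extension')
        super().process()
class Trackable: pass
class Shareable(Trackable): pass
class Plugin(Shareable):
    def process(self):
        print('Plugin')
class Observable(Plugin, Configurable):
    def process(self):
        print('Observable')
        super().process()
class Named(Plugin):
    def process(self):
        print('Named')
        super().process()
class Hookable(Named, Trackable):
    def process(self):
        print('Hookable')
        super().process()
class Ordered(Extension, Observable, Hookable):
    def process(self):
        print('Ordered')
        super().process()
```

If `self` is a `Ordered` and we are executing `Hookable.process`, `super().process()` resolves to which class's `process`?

Named

L[Ordered] = Ordered + merge(L[Extension], L[Observable], L[Hookable], [Extension Observable Hookable])
  take Extension:  [Extension Configurable object] + [Observable Plugin Shareable Trackable Configurable object] + [Hookable Named Plugin Shareable Trackable object] + [Extension Observable Hookable]
  take Observable:  [Configurable object] + [Observable Plugin Shareable Trackable Configurable object] + [Hookable Named Plugin Shareable Trackable object] + [Observable Hookable]
  take Hookable:  [Configurable object] + [Plugin Shareable Trackable Configurable object] + [Hookable Named Plugin Shareable Trackable object] + [Hookable]
  take Named:  [Configurable object] + [Plugin Shareable Trackable Configurable object] + [Named Plugin Shareable Trackable object]
  take Plugin:  [Configurable object] + [Plugin Shareable Trackable Configurable object] + [Plugin Shareable Trackable object]
  take Shareable:  [Configurable object] + [Shareable Trackable Configurable object] + [Shareable Trackable object]
  take Trackable:  [Configurable object] + [Trackable Configurable object] + [Trackable object]
  take Configurable:  [Configurable object] + [Configurable object] + [object]
  take object:  [object] + [object] + [object]
MRO: Ordered Extension Observable Hookable Named Plugin Shareable Trackable Configurable object
super() in Hookable.process on a Ordered instance goes to the class after Hookable in Ordered's MRO: Named.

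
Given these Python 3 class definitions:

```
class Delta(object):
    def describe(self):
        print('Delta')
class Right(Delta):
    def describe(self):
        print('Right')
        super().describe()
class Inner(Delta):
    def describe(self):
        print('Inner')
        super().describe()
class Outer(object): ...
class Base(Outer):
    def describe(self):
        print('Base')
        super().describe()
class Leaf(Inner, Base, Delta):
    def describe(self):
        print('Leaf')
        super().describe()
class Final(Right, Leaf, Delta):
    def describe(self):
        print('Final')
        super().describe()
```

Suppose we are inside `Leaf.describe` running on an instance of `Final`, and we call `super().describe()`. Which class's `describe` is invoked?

Inner

L[Final] = Final + merge(L[Right], L[Leaf], L[Delta], [Right Leaf Delta])
  take Right:  [Right Delta object] + [Leaf Inner Base Delta Outer object] + [Delta object] + [Right Leaf Delta]
  take Leaf:  [Delta object] + [Leaf Inner Base Delta Outer object] + [Delta object] + [Leaf Delta]
  take Inner:  [Delta object] + [Inner Base Delta Outer object] + [Delta object] + [Delta]
  take Base:  [Delta object] + [Base Delta Outer object] + [Delta object] + [Delta]
  take Delta:  [Delta object] + [Delta Outer object] + [Delta object] + [Delta]
  take Outer:  [object] + [Outer object] + [object]
  take object:  [object] + [object] + [object]
MRO: Final Right Leaf Inner Base Delta Outer object
super() in Leaf.describe on a Final instance goes to the class after Leaf in Final's MRO: Inner.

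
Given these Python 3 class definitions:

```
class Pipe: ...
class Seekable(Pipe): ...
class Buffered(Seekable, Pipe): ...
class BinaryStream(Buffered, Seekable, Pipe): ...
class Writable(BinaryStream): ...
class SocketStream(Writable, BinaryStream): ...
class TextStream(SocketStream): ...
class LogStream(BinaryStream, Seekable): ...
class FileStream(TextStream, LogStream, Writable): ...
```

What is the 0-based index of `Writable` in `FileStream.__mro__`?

4

L[FileStream] = FileStream + merge(L[TextStream], L[LogStream], L[Writable], [TextStream LogStream Writable])
  take TextStream:  [TextStream SocketStream Writable BinaryStream Buffered Seekable Pipe object] + [LogStream BinaryStream Buffered Seekable Pipe object] + [Writable BinaryStream Buffered Seekable Pipe object] + [TextStream LogStream Writable]
  take SocketStream:  [SocketStream Writable BinaryStream Buffered Seekable Pipe object] + [LogStream BinaryStream Buffered Seekable Pipe object] + [Writable BinaryStream Buffered Seekable Pipe object] + [LogStream Writable]
  take LogStream:  [Writable BinaryStream Buffered Seekable Pipe object] + [LogStream BinaryStream Buffered Seekable Pipe object] + [Writable BinaryStream Buffered Seekable Pipe object] + [LogStream Writable]
  take Writable:  [Writable BinaryStream Buffered Seekable Pipe object] + [BinaryStream Buffered Seekable Pipe object] + [Writable BinaryStream Buffered Seekable Pipe object] + [Writable]
  take BinaryStream:  [BinaryStream Buffered Seekable Pipe object] + [BinaryStream Buffered Seekable Pipe object] + [BinaryStream Buffered Seekable Pipe object]
  take Buffered:  [Buffered Seekable Pipe object] + [Buffered Seekable Pipe object] + [Buffered Seekable Pipe object]
  take Seekable:  [Seekable Pipe object] + [Seekable Pipe object] + [Seekable Pipe object]
  take Pipe:  [Pipe object] + [Pipe object] + [Pipe object]
  take object:  [object] + [object] + [object]
MRO: FileStream TextStream SocketStream LogStream Writable BinaryStream Buffered Seekable Pipe object
Writable sits at index 4.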